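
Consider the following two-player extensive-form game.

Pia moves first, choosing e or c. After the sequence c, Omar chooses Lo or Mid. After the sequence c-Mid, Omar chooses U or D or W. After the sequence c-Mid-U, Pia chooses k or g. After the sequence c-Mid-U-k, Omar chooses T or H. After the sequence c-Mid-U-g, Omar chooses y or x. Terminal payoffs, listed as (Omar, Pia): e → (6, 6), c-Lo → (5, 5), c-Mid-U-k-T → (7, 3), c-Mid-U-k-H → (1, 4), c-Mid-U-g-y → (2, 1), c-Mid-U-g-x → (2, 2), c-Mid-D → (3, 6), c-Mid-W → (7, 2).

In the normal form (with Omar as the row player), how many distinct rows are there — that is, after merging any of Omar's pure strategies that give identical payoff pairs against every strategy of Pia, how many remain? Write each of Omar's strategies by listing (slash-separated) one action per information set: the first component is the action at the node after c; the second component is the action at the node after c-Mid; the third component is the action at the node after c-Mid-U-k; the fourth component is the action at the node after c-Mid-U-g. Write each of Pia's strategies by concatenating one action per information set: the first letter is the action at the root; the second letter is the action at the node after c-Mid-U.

Omar has 24 pure strategies: Lo/U/T/y, Lo/U/T/x, Lo/U/H/y, Lo/U/H/x, Lo/D/T/y, Lo/D/T/x, Lo/D/H/y, Lo/D/H/x, Lo/W/T/y, Lo/W/T/x, Lo/W/H/y, Lo/W/H/x, Mid/U/T/y, Mid/U/T/x, Mid/U/H/y, Mid/U/H/x, Mid/D/T/y, Mid/D/T/x, Mid/D/H/y, Mid/D/H/x, Mid/W/T/y, Mid/W/T/x, Mid/W/H/y, Mid/W/H/x. Columns: ek, eg, ck, cg.
{Lo/U/T/y, Lo/U/T/x, Lo/U/H/y, Lo/U/H/x, Lo/D/T/y, Lo/D/T/x, Lo/D/H/y, Lo/D/H/x, Lo/W/T/y, Lo/W/T/x, Lo/W/H/y, Lo/W/H/x} → row (6,6) (6,6) (5,5) (5,5)
{Mid/U/T/y} → row (6,6) (6,6) (7,3) (2,1)
{Mid/U/T/x} → row (6,6) (6,6) (7,3) (2,2)
{Mid/U/H/y} → row (6,6) (6,6) (1,4) (2,1)
{Mid/U/H/x} → row (6,6) (6,6) (1,4) (2,2)
{Mid/D/T/y, Mid/D/T/x, Mid/D/H/y, Mid/D/H/x} → row (6,6) (6,6) (3,6) (3,6)
{Mid/W/T/y, Mid/W/T/x, Mid/W/H/y, Mid/W/H/x} → row (6,6) (6,6) (7,2) (7,2)
That's 7 distinct rows out of 24 strategies.

7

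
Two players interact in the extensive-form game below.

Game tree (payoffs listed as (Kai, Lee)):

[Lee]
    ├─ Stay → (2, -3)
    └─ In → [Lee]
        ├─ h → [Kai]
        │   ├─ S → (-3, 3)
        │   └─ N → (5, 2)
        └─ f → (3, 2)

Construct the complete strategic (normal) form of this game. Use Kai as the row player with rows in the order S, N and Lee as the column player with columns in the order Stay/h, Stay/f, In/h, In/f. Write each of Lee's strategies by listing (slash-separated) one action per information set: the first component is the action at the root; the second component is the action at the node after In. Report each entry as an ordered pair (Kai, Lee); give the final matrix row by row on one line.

S: (2,-3) (2,-3) (-3,3) (3,2) | N: (2,-3) (2,-3) (5,2) (3,2)

       Stay/h   Stay/f     In/h     In/f
   S   (2,-3)   (2,-3)   (-3,3)    (3,2)
   N   (2,-3)   (2,-3)    (5,2)    (3,2)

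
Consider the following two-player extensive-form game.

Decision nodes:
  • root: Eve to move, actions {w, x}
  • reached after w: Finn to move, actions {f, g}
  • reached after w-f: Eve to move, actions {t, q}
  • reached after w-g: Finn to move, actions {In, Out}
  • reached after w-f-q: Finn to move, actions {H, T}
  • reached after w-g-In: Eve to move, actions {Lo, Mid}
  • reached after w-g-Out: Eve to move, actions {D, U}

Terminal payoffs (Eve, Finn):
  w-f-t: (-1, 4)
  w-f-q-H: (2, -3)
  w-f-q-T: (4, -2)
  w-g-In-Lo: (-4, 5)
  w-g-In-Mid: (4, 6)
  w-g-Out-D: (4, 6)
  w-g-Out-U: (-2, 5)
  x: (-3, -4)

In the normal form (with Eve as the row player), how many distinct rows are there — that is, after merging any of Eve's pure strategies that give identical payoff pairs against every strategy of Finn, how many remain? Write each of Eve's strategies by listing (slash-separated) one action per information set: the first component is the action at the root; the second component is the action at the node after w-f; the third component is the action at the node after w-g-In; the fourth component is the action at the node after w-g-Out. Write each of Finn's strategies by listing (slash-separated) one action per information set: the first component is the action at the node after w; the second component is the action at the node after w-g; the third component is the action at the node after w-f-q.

Eve has 16 pure strategies: w/t/Lo/D, w/t/Lo/U, w/t/Mid/D, w/t/Mid/U, w/q/Lo/D, w/q/Lo/U, w/q/Mid/D, w/q/Mid/U, x/t/Lo/D, x/t/Lo/U, x/t/Mid/D, x/t/Mid/U, x/q/Lo/D, x/q/Lo/U, x/q/Mid/D, x/q/Mid/U. Columns: f/In/H, f/In/T, f/Out/H, f/Out/T, g/In/H, g/In/T, g/Out/H, g/Out/T.
{w/t/Lo/D} → row (-1,4) (-1,4) (-1,4) (-1,4) (-4,5) (-4,5) (4,6) (4,6)
{w/t/Lo/U} → row (-1,4) (-1,4) (-1,4) (-1,4) (-4,5) (-4,5) (-2,5) (-2,5)
{w/t/Mid/D} → row (-1,4) (-1,4) (-1,4) (-1,4) (4,6) (4,6) (4,6) (4,6)
{w/t/Mid/U} → row (-1,4) (-1,4) (-1,4) (-1,4) (4,6) (4,6) (-2,5) (-2,5)
{w/q/Lo/D} → row (2,-3) (4,-2) (2,-3) (4,-2) (-4,5) (-4,5) (4,6) (4,6)
{w/q/Lo/U} → row (2,-3) (4,-2) (2,-3) (4,-2) (-4,5) (-4,5) (-2,5) (-2,5)
{w/q/Mid/D} → row (2,-3) (4,-2) (2,-3) (4,-2) (4,6) (4,6) (4,6) (4,6)
{w/q/Mid/U} → row (2,-3) (4,-2) (2,-3) (4,-2) (4,6) (4,6) (-2,5) (-2,5)
{x/t/Lo/D, x/t/Lo/U, x/t/Mid/D, x/t/Mid/U, x/q/Lo/D, x/q/Lo/U, x/q/Mid/D, x/q/Mid/U} → row (-3,-4) (-3,-4) (-3,-4) (-3,-4) (-3,-4) (-3,-4) (-3,-4) (-3,-4)
That's 9 distinct rows out of 16 strategies.

9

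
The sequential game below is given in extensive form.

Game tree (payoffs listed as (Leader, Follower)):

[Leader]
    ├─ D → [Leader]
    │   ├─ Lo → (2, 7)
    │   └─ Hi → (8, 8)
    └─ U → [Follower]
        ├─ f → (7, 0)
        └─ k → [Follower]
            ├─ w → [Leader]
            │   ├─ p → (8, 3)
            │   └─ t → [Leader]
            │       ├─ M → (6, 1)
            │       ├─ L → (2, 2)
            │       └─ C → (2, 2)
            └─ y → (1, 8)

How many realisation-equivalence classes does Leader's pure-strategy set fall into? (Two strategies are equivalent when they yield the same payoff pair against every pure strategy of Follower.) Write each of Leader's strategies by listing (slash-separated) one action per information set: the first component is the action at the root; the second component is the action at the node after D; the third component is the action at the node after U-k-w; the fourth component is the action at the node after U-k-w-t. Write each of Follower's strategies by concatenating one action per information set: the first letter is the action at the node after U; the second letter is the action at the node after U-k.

5

Leader has 24 pure strategies: D/Lo/p/M, D/Lo/p/L, D/Lo/p/C, D/Lo/t/M, D/Lo/t/L, D/Lo/t/C, D/Hi/p/M, D/Hi/p/L, D/Hi/p/C, D/Hi/t/M, D/Hi/t/L, D/Hi/t/C, U/Lo/p/M, U/Lo/p/L, U/Lo/p/C, U/Lo/t/M, U/Lo/t/L, U/Lo/t/C, U/Hi/p/M, U/Hi/p/L, U/Hi/p/C, U/Hi/t/M, U/Hi/t/L, U/Hi/t/C. Columns: fw, fy, kw, ky.
{D/Lo/p/M, D/Lo/p/L, D/Lo/p/C, D/Lo/t/M, D/Lo/t/L, D/Lo/t/C} → row (2,7) (2,7) (2,7) (2,7)
{D/Hi/p/M, D/Hi/p/L, D/Hi/p/C, D/Hi/t/M, D/Hi/t/L, D/Hi/t/C} → row (8,8) (8,8) (8,8) (8,8)
{U/Lo/p/M, U/Lo/p/L, U/Lo/p/C, U/Hi/p/M, U/Hi/p/L, U/Hi/p/C} → row (7,0) (7,0) (8,3) (1,8)
{U/Lo/t/M, U/Hi/t/M} → row (7,0) (7,0) (6,1) (1,8)
{U/Lo/t/L, U/Lo/t/C, U/Hi/t/L, U/Hi/t/C} → row (7,0) (7,0) (2,2) (1,8)
That's 5 distinct rows out of 24 strategies.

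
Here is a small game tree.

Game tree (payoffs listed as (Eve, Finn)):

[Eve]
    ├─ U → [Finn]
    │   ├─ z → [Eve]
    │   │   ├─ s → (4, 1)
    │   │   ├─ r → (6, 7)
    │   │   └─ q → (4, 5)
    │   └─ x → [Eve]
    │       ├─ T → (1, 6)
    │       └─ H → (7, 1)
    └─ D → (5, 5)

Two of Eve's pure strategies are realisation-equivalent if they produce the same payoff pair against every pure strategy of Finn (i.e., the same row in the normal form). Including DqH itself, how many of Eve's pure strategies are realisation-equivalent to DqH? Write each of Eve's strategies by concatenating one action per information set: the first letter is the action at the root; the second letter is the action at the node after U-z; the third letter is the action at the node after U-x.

Row for DqH (columns z, x): (5,5) (5,5).
Under DqH, Eve's choice at the node after U-z and at the node after U-x can never be reached regardless of what Finn does, so varying those choices leaves every outcome unchanged.
Holding the reachable choices fixed and varying the unreachable ones freely already gives 3 × 2 = 6 equivalent strategies.
No other strategy reproduces this row, so those 6 are the full class: DsT, DsH, DrT, DrH, DqT, DqH.

6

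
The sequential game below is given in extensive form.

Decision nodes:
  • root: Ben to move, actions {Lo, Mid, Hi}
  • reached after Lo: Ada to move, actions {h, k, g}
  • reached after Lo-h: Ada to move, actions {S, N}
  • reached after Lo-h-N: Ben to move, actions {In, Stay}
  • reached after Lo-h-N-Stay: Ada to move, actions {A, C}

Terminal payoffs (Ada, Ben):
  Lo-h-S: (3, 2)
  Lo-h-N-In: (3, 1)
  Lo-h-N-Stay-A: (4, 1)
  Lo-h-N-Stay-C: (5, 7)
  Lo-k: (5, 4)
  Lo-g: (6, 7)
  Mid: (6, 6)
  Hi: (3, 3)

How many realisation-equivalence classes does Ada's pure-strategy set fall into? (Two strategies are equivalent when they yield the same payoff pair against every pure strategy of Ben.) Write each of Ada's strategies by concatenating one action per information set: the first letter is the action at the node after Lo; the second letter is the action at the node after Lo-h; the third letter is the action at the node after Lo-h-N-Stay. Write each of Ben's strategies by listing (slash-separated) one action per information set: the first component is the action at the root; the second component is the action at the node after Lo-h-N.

Ada has 12 pure strategies: hSA, hSC, hNA, hNC, kSA, kSC, kNA, kNC, gSA, gSC, gNA, gNC. Columns: Lo/In, Lo/Stay, Mid/In, Mid/Stay, Hi/In, Hi/Stay.
{hSA, hSC} → row (3,2) (3,2) (6,6) (6,6) (3,3) (3,3)
{hNA} → row (3,1) (4,1) (6,6) (6,6) (3,3) (3,3)
{hNC} → row (3,1) (5,7) (6,6) (6,6) (3,3) (3,3)
{kSA, kSC, kNA, kNC} → row (5,4) (5,4) (6,6) (6,6) (3,3) (3,3)
{gSA, gSC, gNA, gNC} → row (6,7) (6,7) (6,6) (6,6) (3,3) (3,3)
That's 5 distinct rows out of 12 strategies.

5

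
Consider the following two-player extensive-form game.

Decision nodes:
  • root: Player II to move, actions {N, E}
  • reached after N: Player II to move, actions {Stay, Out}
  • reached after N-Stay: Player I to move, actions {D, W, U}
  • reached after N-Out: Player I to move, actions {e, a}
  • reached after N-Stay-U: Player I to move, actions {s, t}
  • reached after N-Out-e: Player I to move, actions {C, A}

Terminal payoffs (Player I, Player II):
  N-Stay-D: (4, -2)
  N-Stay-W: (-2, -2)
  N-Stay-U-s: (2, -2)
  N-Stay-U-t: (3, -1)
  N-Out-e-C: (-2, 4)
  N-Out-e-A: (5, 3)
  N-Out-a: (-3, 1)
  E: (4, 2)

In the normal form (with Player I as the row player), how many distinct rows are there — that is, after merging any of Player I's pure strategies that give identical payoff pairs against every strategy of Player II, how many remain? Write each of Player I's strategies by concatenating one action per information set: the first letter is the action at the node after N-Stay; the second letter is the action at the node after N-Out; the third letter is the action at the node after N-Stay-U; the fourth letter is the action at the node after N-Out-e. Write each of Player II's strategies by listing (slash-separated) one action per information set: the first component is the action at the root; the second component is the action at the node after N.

Player I has 24 pure strategies: DesC, DesA, DetC, DetA, DasC, DasA, DatC, DatA, WesC, WesA, WetC, WetA, WasC, WasA, WatC, WatA, UesC, UesA, UetC, UetA, UasC, UasA, UatC, UatA. Columns: N/Stay, N/Out, E/Stay, E/Out.
{DesC, DetC} → row (4,-2) (-2,4) (4,2) (4,2)
{DesA, DetA} → row (4,-2) (5,3) (4,2) (4,2)
{DasC, DasA, DatC, DatA} → row (4,-2) (-3,1) (4,2) (4,2)
{WesC, WetC} → row (-2,-2) (-2,4) (4,2) (4,2)
{WesA, WetA} → row (-2,-2) (5,3) (4,2) (4,2)
{WasC, WasA, WatC, WatA} → row (-2,-2) (-3,1) (4,2) (4,2)
{UesC} → row (2,-2) (-2,4) (4,2) (4,2)
{UesA} → row (2,-2) (5,3) (4,2) (4,2)
{UetC} → row (3,-1) (-2,4) (4,2) (4,2)
{UetA} → row (3,-1) (5,3) (4,2) (4,2)
{UasC, UasA} → row (2,-2) (-3,1) (4,2) (4,2)
{UatC, UatA} → row (3,-1) (-3,1) (4,2) (4,2)
That's 12 distinct rows out of 24 strategies.

12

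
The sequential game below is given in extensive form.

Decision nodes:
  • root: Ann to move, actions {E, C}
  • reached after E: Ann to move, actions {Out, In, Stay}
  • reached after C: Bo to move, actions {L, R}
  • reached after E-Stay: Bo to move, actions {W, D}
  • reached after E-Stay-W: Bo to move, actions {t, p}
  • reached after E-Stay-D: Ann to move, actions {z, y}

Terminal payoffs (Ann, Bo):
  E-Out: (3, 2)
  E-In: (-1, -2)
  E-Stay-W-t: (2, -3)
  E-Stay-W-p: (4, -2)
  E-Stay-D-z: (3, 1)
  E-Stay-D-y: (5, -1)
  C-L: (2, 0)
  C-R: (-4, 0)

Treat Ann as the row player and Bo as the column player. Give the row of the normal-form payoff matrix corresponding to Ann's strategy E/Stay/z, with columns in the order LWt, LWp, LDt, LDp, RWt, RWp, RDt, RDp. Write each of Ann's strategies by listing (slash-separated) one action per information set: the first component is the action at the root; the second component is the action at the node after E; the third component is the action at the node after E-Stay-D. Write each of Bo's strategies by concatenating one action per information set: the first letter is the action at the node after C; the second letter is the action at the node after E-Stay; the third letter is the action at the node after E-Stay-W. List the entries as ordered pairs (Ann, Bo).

vs LWt: Ann plays E → Ann plays Stay at [E] → Bo plays W at [E-Stay] → Bo plays t at [E-Stay-W] → (2, -3)
vs LWp: Ann plays E → Ann plays Stay at [E] → Bo plays W at [E-Stay] → Bo plays p at [E-Stay-W] → (4, -2)
vs LDt: Ann plays E → Ann plays Stay at [E] → Bo plays D at [E-Stay] → Ann plays z at [E-Stay-D] → (3, 1)
vs LDp: Ann plays E → Ann plays Stay at [E] → Bo plays D at [E-Stay] → Ann plays z at [E-Stay-D] → (3, 1)
vs RWt: Ann plays E → Ann plays Stay at [E] → Bo plays W at [E-Stay] → Bo plays t at [E-Stay-W] → (2, -3)
vs RWp: Ann plays E → Ann plays Stay at [E] → Bo plays W at [E-Stay] → Bo plays p at [E-Stay-W] → (4, -2)
vs RDt: Ann plays E → Ann plays Stay at [E] → Bo plays D at [E-Stay] → Ann plays z at [E-Stay-D] → (3, 1)
vs RDp: Ann plays E → Ann plays Stay at [E] → Bo plays D at [E-Stay] → Ann plays z at [E-Stay-D] → (3, 1)

(2,-3) (4,-2) (3,1) (3,1) (2,-3) (4,-2) (3,1) (3,1)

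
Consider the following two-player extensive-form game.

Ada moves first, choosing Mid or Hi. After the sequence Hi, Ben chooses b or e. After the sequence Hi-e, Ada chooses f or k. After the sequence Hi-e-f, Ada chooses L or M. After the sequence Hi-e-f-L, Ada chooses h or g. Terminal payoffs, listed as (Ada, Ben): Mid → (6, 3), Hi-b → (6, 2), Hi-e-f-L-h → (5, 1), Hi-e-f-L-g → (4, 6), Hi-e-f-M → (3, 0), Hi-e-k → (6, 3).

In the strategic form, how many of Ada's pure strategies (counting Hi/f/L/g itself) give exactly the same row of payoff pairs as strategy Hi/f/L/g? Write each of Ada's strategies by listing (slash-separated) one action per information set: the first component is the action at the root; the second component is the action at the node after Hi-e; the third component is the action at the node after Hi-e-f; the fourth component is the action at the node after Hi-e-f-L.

1

Row for Hi/f/L/g (columns b, e): (6,2) (4,6).
Every one of Ada's information sets is on the play path for some reply by Ben when Ada follows Hi/f/L/g.
Changing the action at any of them therefore changes at least one column, so only Hi/f/L/g itself gives this row.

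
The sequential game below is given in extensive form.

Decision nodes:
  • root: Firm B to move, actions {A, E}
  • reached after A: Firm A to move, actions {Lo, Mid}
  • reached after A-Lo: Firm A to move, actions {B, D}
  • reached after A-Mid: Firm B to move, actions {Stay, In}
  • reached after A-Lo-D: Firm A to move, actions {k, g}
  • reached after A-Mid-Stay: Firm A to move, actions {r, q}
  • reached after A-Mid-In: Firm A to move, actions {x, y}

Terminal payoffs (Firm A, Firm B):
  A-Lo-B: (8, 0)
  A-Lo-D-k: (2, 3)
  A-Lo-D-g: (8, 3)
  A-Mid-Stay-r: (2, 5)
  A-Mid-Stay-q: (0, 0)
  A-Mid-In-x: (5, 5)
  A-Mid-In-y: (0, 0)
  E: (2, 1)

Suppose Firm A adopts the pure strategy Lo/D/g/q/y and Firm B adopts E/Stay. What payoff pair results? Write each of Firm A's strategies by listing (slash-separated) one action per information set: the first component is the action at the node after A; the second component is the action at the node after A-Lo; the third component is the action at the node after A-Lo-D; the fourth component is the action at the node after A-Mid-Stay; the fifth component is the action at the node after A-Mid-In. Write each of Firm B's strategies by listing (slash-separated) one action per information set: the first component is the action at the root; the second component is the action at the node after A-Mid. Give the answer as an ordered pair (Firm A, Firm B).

(2, 1)

Trace the play path from the root:
  Firm B plays E
→ terminal payoff (2, 1).
(Firm A's choice at the node after A is never reached on this path, so it doesn't affect the outcome.)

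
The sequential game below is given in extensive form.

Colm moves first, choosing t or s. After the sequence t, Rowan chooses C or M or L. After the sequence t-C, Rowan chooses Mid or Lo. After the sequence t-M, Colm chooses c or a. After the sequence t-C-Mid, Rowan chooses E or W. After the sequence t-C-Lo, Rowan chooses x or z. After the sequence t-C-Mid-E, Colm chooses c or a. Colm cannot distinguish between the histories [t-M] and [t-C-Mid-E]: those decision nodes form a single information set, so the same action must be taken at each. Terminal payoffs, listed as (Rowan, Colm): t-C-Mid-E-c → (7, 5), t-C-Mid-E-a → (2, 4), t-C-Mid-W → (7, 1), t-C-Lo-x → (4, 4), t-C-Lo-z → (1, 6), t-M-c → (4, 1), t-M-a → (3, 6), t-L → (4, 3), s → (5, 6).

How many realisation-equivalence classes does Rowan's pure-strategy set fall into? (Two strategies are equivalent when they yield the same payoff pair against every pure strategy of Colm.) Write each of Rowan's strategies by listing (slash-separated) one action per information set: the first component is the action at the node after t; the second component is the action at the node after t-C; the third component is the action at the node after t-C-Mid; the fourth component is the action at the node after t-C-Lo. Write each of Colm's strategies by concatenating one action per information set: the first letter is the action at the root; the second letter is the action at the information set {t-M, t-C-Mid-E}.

Rowan has 24 pure strategies: C/Mid/E/x, C/Mid/E/z, C/Mid/W/x, C/Mid/W/z, C/Lo/E/x, C/Lo/E/z, C/Lo/W/x, C/Lo/W/z, M/Mid/E/x, M/Mid/E/z, M/Mid/W/x, M/Mid/W/z, M/Lo/E/x, M/Lo/E/z, M/Lo/W/x, M/Lo/W/z, L/Mid/E/x, L/Mid/E/z, L/Mid/W/x, L/Mid/W/z, L/Lo/E/x, L/Lo/E/z, L/Lo/W/x, L/Lo/W/z. Columns: tc, ta, sc, sa.
{C/Mid/E/x, C/Mid/E/z} → row (7,5) (2,4) (5,6) (5,6)
{C/Mid/W/x, C/Mid/W/z} → row (7,1) (7,1) (5,6) (5,6)
{C/Lo/E/x, C/Lo/W/x} → row (4,4) (4,4) (5,6) (5,6)
{C/Lo/E/z, C/Lo/W/z} → row (1,6) (1,6) (5,6) (5,6)
{M/Mid/E/x, M/Mid/E/z, M/Mid/W/x, M/Mid/W/z, M/Lo/E/x, M/Lo/E/z, M/Lo/W/x, M/Lo/W/z} → row (4,1) (3,6) (5,6) (5,6)
{L/Mid/E/x, L/Mid/E/z, L/Mid/W/x, L/Mid/W/z, L/Lo/E/x, L/Lo/E/z, L/Lo/W/x, L/Lo/W/z} → row (4,3) (4,3) (5,6) (5,6)
That's 6 distinct rows out of 24 strategies.

6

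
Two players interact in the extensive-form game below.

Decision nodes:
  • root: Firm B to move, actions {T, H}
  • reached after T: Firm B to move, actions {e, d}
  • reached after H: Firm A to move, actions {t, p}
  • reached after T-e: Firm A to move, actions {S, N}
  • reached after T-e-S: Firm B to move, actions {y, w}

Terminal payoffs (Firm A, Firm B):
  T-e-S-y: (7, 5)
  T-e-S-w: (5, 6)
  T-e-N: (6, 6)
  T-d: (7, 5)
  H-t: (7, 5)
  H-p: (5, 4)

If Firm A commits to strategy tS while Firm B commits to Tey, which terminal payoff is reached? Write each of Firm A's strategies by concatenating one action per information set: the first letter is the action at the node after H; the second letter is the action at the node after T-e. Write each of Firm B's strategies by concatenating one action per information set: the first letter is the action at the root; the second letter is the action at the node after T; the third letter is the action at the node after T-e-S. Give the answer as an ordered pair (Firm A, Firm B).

(7, 5)

Trace the play path from the root:
  Firm B plays T
  Firm B plays e at [T]
  Firm A plays S at [T-e]
  Firm B plays y at [T-e-S]
→ terminal payoff (7, 5).
(Firm A's choice at the node after H is never reached on this path, so it doesn't affect the outcome.)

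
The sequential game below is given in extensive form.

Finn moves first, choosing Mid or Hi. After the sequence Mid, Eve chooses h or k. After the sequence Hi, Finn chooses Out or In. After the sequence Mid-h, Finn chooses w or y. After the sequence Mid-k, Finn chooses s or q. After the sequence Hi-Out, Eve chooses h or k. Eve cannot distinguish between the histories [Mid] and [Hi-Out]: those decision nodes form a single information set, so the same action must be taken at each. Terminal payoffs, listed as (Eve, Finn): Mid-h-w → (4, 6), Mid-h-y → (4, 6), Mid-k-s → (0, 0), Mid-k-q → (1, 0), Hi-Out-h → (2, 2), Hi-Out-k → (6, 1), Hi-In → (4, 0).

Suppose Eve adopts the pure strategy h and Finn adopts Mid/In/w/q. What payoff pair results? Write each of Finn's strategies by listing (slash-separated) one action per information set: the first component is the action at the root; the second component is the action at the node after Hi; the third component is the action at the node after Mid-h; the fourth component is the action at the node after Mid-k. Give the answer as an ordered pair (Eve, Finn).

Trace the play path from the root:
  Finn plays Mid
  Eve plays h at [Mid]
  Finn plays w at [Mid-h]
→ terminal payoff (4, 6).
(Finn's choice at the node after Hi is never reached on this path, so it doesn't affect the outcome.)

(4, 6)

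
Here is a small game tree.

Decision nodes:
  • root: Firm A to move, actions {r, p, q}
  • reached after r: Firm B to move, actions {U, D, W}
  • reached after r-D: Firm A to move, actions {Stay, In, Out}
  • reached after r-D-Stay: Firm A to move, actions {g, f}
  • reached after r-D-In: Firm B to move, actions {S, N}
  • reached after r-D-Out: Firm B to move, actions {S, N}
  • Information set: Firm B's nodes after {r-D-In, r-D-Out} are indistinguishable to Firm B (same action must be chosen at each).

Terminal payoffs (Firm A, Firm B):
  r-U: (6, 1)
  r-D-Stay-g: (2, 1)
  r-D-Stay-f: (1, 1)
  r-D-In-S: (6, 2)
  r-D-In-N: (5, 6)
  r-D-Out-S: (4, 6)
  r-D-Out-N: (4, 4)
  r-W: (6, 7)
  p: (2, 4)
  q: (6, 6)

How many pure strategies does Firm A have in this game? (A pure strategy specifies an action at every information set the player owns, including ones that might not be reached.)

18

Firm A owns the root with actions {r, p, q} — three choices.
Firm A owns the node after r-D with actions {Stay, In, Out} — three choices.
Firm A owns the node after r-D-Stay with actions {g, f} — two choices.
A pure strategy fixes one action at each information set independently, so the count is the product 3 × 3 × 2 = 18.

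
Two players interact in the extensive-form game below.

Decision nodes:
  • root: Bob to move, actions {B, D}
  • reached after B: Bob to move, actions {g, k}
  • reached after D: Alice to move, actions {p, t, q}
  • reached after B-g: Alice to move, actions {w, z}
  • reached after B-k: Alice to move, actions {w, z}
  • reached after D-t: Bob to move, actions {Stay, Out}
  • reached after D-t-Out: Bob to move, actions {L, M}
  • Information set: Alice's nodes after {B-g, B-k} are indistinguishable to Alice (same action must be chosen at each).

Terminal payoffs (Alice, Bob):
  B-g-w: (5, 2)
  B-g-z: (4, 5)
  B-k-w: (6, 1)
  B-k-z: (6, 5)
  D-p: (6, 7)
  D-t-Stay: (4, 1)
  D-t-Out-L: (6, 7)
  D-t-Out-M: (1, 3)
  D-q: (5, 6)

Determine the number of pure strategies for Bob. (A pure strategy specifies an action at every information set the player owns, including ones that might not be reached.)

Bob owns the root with actions {B, D} — two choices.
Bob owns the node after B with actions {g, k} — two choices.
Bob owns the node after D-t with actions {Stay, Out} — two choices.
Bob owns the node after D-t-Out with actions {L, M} — two choices.
A pure strategy fixes one action at each information set independently, so the count is the product 2 × 2 × 2 × 2 = 16.
(For reference, Alice has 6 pure strategies, giving a 16×6 normal-form matrix.)

16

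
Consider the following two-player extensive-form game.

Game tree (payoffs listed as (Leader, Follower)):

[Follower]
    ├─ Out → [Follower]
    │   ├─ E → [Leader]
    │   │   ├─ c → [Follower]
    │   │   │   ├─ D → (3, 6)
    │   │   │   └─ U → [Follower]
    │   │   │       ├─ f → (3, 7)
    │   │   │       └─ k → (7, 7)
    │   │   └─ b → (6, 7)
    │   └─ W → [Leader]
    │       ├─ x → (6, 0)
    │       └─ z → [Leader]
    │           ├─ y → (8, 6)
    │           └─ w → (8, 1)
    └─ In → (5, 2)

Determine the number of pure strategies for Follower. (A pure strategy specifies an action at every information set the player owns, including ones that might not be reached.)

16

Follower owns the root with actions {Out, In} — two choices.
Follower owns the node after Out with actions {E, W} — two choices.
Follower owns the node after Out-E-c with actions {D, U} — two choices.
Follower owns the node after Out-E-c-U with actions {f, k} — two choices.
A pure strategy fixes one action at each information set independently, so the count is the product 2 × 2 × 2 × 2 = 16.
(For reference, Leader has 8 pure strategies, giving a 16×8 normal-form matrix.)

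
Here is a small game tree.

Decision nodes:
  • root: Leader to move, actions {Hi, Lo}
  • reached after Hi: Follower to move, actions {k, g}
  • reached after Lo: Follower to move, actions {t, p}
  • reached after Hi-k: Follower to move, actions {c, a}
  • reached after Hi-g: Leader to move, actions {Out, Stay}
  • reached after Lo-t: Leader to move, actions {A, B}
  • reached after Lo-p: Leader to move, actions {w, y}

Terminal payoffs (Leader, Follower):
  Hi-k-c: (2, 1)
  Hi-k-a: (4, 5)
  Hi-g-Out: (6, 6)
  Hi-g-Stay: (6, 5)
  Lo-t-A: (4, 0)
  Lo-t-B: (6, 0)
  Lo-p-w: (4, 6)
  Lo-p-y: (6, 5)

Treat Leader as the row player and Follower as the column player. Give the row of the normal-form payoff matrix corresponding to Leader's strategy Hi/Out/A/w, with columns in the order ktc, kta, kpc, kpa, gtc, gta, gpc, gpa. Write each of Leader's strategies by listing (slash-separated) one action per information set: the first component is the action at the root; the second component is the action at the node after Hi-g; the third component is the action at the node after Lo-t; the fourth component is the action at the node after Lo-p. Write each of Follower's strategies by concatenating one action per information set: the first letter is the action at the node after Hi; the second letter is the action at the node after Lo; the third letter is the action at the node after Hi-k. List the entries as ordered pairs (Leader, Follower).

(2,1) (4,5) (2,1) (4,5) (6,6) (6,6) (6,6) (6,6)

vs ktc: Leader plays Hi → Follower plays k at [Hi] → Follower plays c at [Hi-k] → (2, 1)
vs kta: Leader plays Hi → Follower plays k at [Hi] → Follower plays a at [Hi-k] → (4, 5)
vs kpc: Leader plays Hi → Follower plays k at [Hi] → Follower plays c at [Hi-k] → (2, 1)
vs kpa: Leader plays Hi → Follower plays k at [Hi] → Follower plays a at [Hi-k] → (4, 5)
vs gtc: Leader plays Hi → Follower plays g at [Hi] → Leader plays Out at [Hi-g] → (6, 6)
vs gta: Leader plays Hi → Follower plays g at [Hi] → Leader plays Out at [Hi-g] → (6, 6)
vs gpc: Leader plays Hi → Follower plays g at [Hi] → Leader plays Out at [Hi-g] → (6, 6)
vs gpa: Leader plays Hi → Follower plays g at [Hi] → Leader plays Out at [Hi-g] → (6, 6)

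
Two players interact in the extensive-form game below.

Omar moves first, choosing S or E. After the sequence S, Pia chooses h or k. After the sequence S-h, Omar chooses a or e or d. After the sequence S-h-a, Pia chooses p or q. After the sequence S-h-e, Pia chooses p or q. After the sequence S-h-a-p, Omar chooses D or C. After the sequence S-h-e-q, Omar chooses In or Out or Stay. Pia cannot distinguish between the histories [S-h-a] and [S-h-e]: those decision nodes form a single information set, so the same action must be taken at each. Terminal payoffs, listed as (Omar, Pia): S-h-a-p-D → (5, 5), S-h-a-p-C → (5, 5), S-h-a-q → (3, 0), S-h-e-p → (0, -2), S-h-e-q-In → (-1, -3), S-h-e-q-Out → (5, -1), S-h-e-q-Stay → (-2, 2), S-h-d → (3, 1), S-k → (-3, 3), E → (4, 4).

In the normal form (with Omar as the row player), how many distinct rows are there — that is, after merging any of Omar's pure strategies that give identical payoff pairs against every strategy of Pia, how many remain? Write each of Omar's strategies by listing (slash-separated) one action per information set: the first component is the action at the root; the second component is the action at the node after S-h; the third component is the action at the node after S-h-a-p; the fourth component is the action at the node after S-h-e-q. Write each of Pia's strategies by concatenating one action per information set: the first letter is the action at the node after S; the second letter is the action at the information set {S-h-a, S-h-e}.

Omar has 36 pure strategies: S/a/D/In, S/a/D/Out, S/a/D/Stay, S/a/C/In, S/a/C/Out, S/a/C/Stay, S/e/D/In, S/e/D/Out, S/e/D/Stay, S/e/C/In, S/e/C/Out, S/e/C/Stay, S/d/D/In, S/d/D/Out, S/d/D/Stay, S/d/C/In, S/d/C/Out, S/d/C/Stay, E/a/D/In, E/a/D/Out, E/a/D/Stay, E/a/C/In, E/a/C/Out, E/a/C/Stay, E/e/D/In, E/e/D/Out, E/e/D/Stay, E/e/C/In, E/e/C/Out, E/e/C/Stay, E/d/D/In, E/d/D/Out, E/d/D/Stay, E/d/C/In, E/d/C/Out, E/d/C/Stay. Columns: hp, hq, kp, kq.
{S/a/D/In, S/a/D/Out, S/a/D/Stay, S/a/C/In, S/a/C/Out, S/a/C/Stay} → row (5,5) (3,0) (-3,3) (-3,3)
{S/e/D/In, S/e/C/In} → row (0,-2) (-1,-3) (-3,3) (-3,3)
{S/e/D/Out, S/e/C/Out} → row (0,-2) (5,-1) (-3,3) (-3,3)
{S/e/D/Stay, S/e/C/Stay} → row (0,-2) (-2,2) (-3,3) (-3,3)
{S/d/D/In, S/d/D/Out, S/d/D/Stay, S/d/C/In, S/d/C/Out, S/d/C/Stay} → row (3,1) (3,1) (-3,3) (-3,3)
{E/a/D/In, E/a/D/Out, E/a/D/Stay, E/a/C/In, E/a/C/Out, E/a/C/Stay, E/e/D/In, E/e/D/Out, E/e/D/Stay, E/e/C/In, E/e/C/Out, E/e/C/Stay, E/d/D/In, E/d/D/Out, E/d/D/Stay, E/d/C/In, E/d/C/Out, E/d/C/Stay} → row (4,4) (4,4) (4,4) (4,4)
That's 6 distinct rows out of 36 strategies.

6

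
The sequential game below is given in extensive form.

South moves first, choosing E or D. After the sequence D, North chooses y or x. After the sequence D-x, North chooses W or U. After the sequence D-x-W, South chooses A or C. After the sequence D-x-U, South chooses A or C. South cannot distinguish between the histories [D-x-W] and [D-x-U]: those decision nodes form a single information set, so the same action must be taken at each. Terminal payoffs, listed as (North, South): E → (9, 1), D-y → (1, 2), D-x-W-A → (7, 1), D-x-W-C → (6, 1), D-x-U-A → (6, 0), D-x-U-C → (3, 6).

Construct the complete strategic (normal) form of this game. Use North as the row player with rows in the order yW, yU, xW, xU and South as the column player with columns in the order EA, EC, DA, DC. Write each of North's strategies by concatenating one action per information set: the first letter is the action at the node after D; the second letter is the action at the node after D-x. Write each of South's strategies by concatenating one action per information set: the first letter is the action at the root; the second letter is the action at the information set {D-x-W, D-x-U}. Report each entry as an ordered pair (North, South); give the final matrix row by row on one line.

yW: (9,1) (9,1) (1,2) (1,2) | yU: (9,1) (9,1) (1,2) (1,2) | xW: (9,1) (9,1) (7,1) (6,1) | xU: (9,1) (9,1) (6,0) (3,6)

           EA       EC       DA       DC
  yW    (9,1)    (9,1)    (1,2)    (1,2)
  yU    (9,1)    (9,1)    (1,2)    (1,2)
  xW    (9,1)    (9,1)    (7,1)    (6,1)
  xU    (9,1)    (9,1)    (6,0)    (3,6)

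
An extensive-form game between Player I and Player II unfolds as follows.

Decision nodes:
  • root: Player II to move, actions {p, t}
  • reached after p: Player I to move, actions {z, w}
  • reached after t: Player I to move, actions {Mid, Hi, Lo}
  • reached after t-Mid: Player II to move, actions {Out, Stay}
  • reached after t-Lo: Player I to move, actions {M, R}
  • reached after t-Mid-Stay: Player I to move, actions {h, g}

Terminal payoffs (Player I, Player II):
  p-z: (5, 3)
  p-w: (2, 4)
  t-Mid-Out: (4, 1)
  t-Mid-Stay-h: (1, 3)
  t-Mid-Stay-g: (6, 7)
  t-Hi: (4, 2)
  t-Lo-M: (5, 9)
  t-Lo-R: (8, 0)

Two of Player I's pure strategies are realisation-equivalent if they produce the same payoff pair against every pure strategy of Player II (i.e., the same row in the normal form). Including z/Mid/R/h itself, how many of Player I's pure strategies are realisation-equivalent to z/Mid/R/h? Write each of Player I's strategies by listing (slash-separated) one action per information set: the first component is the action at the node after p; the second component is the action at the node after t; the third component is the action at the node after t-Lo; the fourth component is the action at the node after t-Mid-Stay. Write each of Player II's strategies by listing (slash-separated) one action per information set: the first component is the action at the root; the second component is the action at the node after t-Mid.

Row for z/Mid/R/h (columns p/Out, p/Stay, t/Out, t/Stay): (5,3) (5,3) (4,1) (1,3).
Under z/Mid/R/h, Player I's choice at the node after t-Lo can never be reached regardless of what Player II does, so varying those choices leaves every outcome unchanged.
Holding the reachable choices fixed and varying the unreachable one freely already gives 2 equivalent strategies.
No other strategy reproduces this row, so those 2 are the full class: z/Mid/M/h, z/Mid/R/h.

2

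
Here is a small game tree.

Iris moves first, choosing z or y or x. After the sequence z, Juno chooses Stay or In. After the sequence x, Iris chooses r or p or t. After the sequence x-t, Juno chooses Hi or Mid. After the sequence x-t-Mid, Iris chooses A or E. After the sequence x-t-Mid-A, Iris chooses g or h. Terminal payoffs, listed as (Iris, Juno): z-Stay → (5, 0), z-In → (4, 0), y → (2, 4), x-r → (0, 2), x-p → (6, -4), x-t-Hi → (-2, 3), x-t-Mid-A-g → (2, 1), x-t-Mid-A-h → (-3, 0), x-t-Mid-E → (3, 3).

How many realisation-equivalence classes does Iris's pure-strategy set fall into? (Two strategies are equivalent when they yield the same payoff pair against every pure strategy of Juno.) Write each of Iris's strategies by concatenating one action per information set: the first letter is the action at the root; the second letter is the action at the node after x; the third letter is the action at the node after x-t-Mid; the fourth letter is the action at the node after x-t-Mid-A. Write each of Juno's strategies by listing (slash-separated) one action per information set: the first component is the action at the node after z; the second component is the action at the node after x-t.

7

Iris has 36 pure strategies: zrAg, zrAh, zrEg, zrEh, zpAg, zpAh, zpEg, zpEh, ztAg, ztAh, ztEg, ztEh, yrAg, yrAh, yrEg, yrEh, ypAg, ypAh, ypEg, ypEh, ytAg, ytAh, ytEg, ytEh, xrAg, xrAh, xrEg, xrEh, xpAg, xpAh, xpEg, xpEh, xtAg, xtAh, xtEg, xtEh. Columns: Stay/Hi, Stay/Mid, In/Hi, In/Mid.
{zrAg, zrAh, zrEg, zrEh, zpAg, zpAh, zpEg, zpEh, ztAg, ztAh, ztEg, ztEh} → row (5,0) (5,0) (4,0) (4,0)
{yrAg, yrAh, yrEg, yrEh, ypAg, ypAh, ypEg, ypEh, ytAg, ytAh, ytEg, ytEh} → row (2,4) (2,4) (2,4) (2,4)
{xrAg, xrAh, xrEg, xrEh} → row (0,2) (0,2) (0,2) (0,2)
{xpAg, xpAh, xpEg, xpEh} → row (6,-4) (6,-4) (6,-4) (6,-4)
{xtAg} → row (-2,3) (2,1) (-2,3) (2,1)
{xtAh} → row (-2,3) (-3,0) (-2,3) (-3,0)
{xtEg, xtEh} → row (-2,3) (3,3) (-2,3) (3,3)
That's 7 distinct rows out of 36 strategies.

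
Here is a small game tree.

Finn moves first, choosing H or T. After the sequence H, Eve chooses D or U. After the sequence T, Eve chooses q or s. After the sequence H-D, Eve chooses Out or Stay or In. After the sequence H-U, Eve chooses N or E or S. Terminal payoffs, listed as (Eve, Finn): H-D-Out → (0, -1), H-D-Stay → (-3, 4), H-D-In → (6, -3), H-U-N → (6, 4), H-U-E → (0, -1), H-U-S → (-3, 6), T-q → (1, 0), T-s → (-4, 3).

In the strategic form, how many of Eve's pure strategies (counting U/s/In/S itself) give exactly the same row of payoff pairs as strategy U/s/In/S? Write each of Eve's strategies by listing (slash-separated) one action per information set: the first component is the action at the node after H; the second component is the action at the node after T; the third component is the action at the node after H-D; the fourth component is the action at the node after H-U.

3

Row for U/s/In/S (columns H, T): (-3,6) (-4,3).
Under U/s/In/S, Eve's choice at the node after H-D can never be reached regardless of what Finn does, so varying those choices leaves every outcome unchanged.
Holding the reachable choices fixed and varying the unreachable one freely already gives 3 equivalent strategies.
No other strategy reproduces this row, so those 3 are the full class: U/s/Out/S, U/s/Stay/S, U/s/In/S.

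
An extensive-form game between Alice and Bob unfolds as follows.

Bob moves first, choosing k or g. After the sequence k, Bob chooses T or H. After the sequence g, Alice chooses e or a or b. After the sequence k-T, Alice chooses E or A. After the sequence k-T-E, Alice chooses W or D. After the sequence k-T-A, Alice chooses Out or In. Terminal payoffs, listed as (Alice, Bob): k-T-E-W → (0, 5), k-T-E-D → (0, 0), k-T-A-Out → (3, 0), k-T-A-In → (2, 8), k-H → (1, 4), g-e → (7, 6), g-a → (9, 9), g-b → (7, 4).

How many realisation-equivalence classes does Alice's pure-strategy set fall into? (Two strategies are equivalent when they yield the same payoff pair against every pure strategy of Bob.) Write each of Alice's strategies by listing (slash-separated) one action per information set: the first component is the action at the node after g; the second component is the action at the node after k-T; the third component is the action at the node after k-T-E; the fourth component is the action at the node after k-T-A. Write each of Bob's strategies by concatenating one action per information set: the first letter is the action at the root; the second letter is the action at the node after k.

Alice has 24 pure strategies: e/E/W/Out, e/E/W/In, e/E/D/Out, e/E/D/In, e/A/W/Out, e/A/W/In, e/A/D/Out, e/A/D/In, a/E/W/Out, a/E/W/In, a/E/D/Out, a/E/D/In, a/A/W/Out, a/A/W/In, a/A/D/Out, a/A/D/In, b/E/W/Out, b/E/W/In, b/E/D/Out, b/E/D/In, b/A/W/Out, b/A/W/In, b/A/D/Out, b/A/D/In. Columns: kT, kH, gT, gH.
{e/E/W/Out, e/E/W/In} → row (0,5) (1,4) (7,6) (7,6)
{e/E/D/Out, e/E/D/In} → row (0,0) (1,4) (7,6) (7,6)
{e/A/W/Out, e/A/D/Out} → row (3,0) (1,4) (7,6) (7,6)
{e/A/W/In, e/A/D/In} → row (2,8) (1,4) (7,6) (7,6)
{a/E/W/Out, a/E/W/In} → row (0,5) (1,4) (9,9) (9,9)
{a/E/D/Out, a/E/D/In} → row (0,0) (1,4) (9,9) (9,9)
{a/A/W/Out, a/A/D/Out} → row (3,0) (1,4) (9,9) (9,9)
{a/A/W/In, a/A/D/In} → row (2,8) (1,4) (9,9) (9,9)
{b/E/W/Out, b/E/W/In} → row (0,5) (1,4) (7,4) (7,4)
{b/E/D/Out, b/E/D/In} → row (0,0) (1,4) (7,4) (7,4)
{b/A/W/Out, b/A/D/Out} → row (3,0) (1,4) (7,4) (7,4)
{b/A/W/In, b/A/D/In} → row (2,8) (1,4) (7,4) (7,4)
That's 12 distinct rows out of 24 strategies.

12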